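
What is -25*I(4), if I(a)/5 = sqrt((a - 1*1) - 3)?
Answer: 0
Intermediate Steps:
I(a) = 5*sqrt(-4 + a) (I(a) = 5*sqrt((a - 1*1) - 3) = 5*sqrt((a - 1) - 3) = 5*sqrt((-1 + a) - 3) = 5*sqrt(-4 + a))
-25*I(4) = -125*sqrt(-4 + 4) = -125*sqrt(0) = -125*0 = -25*0 = 0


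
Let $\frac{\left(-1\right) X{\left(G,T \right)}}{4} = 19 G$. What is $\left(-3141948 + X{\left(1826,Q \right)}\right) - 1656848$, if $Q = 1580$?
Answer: $-4937572$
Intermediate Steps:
$X{\left(G,T \right)} = - 76 G$ ($X{\left(G,T \right)} = - 4 \cdot 19 G = - 76 G$)
$\left(-3141948 + X{\left(1826,Q \right)}\right) - 1656848 = \left(-3141948 - 138776\right) - 1656848 = -3280724 - 1656848 = -4937572$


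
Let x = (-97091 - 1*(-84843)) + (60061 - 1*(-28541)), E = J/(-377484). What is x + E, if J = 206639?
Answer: 28822206697/377484 ≈ 76354.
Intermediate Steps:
E = -206639/377484 (E = 206639/(-377484) = 206639*(-1/377484) = -206639/377484 ≈ -0.54741)
x = 76354 (x = (-97091 + 84843) + (60061 + 28541) = -12248 + 88602 = 76354)
x + E = 76354 - 206639/377484 = 28822206697/377484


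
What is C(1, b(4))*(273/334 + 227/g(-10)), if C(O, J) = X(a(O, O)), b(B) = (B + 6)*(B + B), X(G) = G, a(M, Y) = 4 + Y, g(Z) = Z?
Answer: -18272/167 ≈ -109.41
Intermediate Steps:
b(B) = 2*B*(6 + B) (b(B) = (6 + B)*(2*B) = 2*B*(6 + B))
C(O, J) = 4 + O
C(1, b(4))*(273/334 + 227/g(-10)) = (4 + 1)*(273/334 + 227/(-10)) = 5*(273*(1/334) + 227*(-1/10)) = 5*(273/334 - 227/10) = 5*(-18272/835) = -18272/167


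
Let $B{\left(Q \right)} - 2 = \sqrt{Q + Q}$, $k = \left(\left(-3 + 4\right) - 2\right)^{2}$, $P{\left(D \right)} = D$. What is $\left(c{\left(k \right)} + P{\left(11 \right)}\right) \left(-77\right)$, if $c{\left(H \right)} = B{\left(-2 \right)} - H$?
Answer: $-924 - 154 i \approx -924.0 - 154.0 i$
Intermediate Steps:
$k = 1$ ($k = \left(1 - 2\right)^{2} = \left(-1\right)^{2} = 1$)
$B{\left(Q \right)} = 2 + \sqrt{2} \sqrt{Q}$ ($B{\left(Q \right)} = 2 + \sqrt{Q + Q} = 2 + \sqrt{2 Q} = 2 + \sqrt{2} \sqrt{Q}$)
$c{\left(H \right)} = 2 - H + 2 i$ ($c{\left(H \right)} = \left(2 + \sqrt{2} \sqrt{-2}\right) - H = \left(2 + \sqrt{2} i \sqrt{2}\right) - H = \left(2 + 2 i\right) - H = 2 - H + 2 i$)
$\left(c{\left(k \right)} + P{\left(11 \right)}\right) \left(-77\right) = \left(\left(2 - 1 + 2 i\right) + 11\right) \left(-77\right) = \left(\left(1 + 2 i\right) + 11\right) \left(-77\right) = \left(12 + 2 i\right) \left(-77\right) = -924 - 154 i$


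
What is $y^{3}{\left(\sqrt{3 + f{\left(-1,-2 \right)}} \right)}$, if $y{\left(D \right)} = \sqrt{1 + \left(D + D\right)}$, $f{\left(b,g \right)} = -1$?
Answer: $\left(1 + 2 \sqrt{2}\right)^{\frac{3}{2}} \approx 7.4908$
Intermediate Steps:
$y{\left(D \right)} = \sqrt{1 + 2 D}$
$y^{3}{\left(\sqrt{3 + f{\left(-1,-2 \right)}} \right)} = \left(\sqrt{1 + 2 \sqrt{3 - 1}}\right)^{3} = \left(\sqrt{1 + 2 \sqrt{2}}\right)^{3} = \left(1 + 2 \sqrt{2}\right)^{\frac{3}{2}}$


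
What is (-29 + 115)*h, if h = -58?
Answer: -4988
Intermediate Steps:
(-29 + 115)*h = (-29 + 115)*(-58) = 86*(-58) = -4988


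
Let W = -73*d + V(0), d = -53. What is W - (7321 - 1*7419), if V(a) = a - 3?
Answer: 3964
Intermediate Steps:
V(a) = -3 + a
W = 3866 (W = -73*(-53) + (-3 + 0) = 3869 - 3 = 3866)
W - (7321 - 1*7419) = 3866 - (7321 - 1*7419) = 3866 - (7321 - 7419) = 3866 - 1*(-98) = 3866 + 98 = 3964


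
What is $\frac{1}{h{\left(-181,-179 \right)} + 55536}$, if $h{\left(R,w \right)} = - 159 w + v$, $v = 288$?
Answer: $\frac{1}{84285} \approx 1.1865 \cdot 10^{-5}$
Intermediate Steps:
$h{\left(R,w \right)} = 288 - 159 w$ ($h{\left(R,w \right)} = - 159 w + 288 = 288 - 159 w$)
$\frac{1}{h{\left(-181,-179 \right)} + 55536} = \frac{1}{\left(288 - -28461\right) + 55536} = \frac{1}{\left(288 + 28461\right) + 55536} = \frac{1}{28749 + 55536} = \frac{1}{84285}$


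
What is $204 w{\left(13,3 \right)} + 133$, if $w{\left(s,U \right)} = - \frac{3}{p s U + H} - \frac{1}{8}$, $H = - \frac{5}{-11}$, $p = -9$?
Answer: $\frac{105313}{964} \approx 109.25$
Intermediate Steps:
$H = \frac{5}{11}$ ($H = \left(-5\right) \left(- \frac{1}{11}\right) = \frac{5}{11} \approx 0.45455$)
$w{\left(s,U \right)} = - \frac{1}{8} - \frac{3}{\frac{5}{11} - 9 U s}$ ($w{\left(s,U \right)} = - \frac{3}{- 9 s U + \frac{5}{11}} - \frac{1}{8} = - \frac{3}{- 9 U s + \frac{5}{11}} - \frac{1}{8} = - \frac{3}{\frac{5}{11} - 9 U s} - \frac{1}{8} = - \frac{1}{8} - \frac{3}{\frac{5}{11} - 9 U s}$)
$204 w{\left(13,3 \right)} + 133 = 204 \frac{-269 + 99 \cdot 3 \cdot 13}{8 \left(5 - 297 \cdot 13\right)} + 133 = 204 \frac{-269 + 3861}{8 \left(5 - 3861\right)} + 133 = 204 \cdot \frac{1}{8} \frac{1}{-3856} \cdot 3592 + 133 = 204 \cdot \frac{1}{8} \left(- \frac{1}{3856}\right) 3592 + 133 = 204 \left(- \frac{449}{3856}\right) + 133 = - \frac{22899}{964} + 133 = \frac{105313}{964}$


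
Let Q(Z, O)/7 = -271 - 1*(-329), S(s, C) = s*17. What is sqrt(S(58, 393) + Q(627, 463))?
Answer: 4*sqrt(87) ≈ 37.310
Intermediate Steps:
S(s, C) = 17*s
Q(Z, O) = 406 (Q(Z, O) = 7*(-271 - 1*(-329)) = 7*(-271 + 329) = 7*58 = 406)
sqrt(S(58, 393) + Q(627, 463)) = sqrt(17*58 + 406) = sqrt(986 + 406) = sqrt(1392) = 4*sqrt(87)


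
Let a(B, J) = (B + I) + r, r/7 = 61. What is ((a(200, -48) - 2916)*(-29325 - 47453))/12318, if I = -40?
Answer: 89407981/6159 ≈ 14517.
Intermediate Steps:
r = 427 (r = 7*61 = 427)
a(B, J) = 387 + B (a(B, J) = (B - 40) + 427 = (-40 + B) + 427 = 387 + B)
((a(200, -48) - 2916)*(-29325 - 47453))/12318 = (((387 + 200) - 2916)*(-29325 - 47453))/12318 = ((587 - 2916)*(-76778))*(1/12318) = -2329*(-76778)*(1/12318) = 178815962*(1/12318) = 89407981/6159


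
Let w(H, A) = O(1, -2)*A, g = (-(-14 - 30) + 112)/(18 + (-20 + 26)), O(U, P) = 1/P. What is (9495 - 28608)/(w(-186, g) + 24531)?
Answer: -76452/98111 ≈ -0.77924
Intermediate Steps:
g = 13/2 (g = (-1*(-44) + 112)/(18 + 6) = (44 + 112)/24 = 156*(1/24) = 13/2 ≈ 6.5000)
w(H, A) = -A/2 (w(H, A) = A/(-2) = -A/2)
(9495 - 28608)/(w(-186, g) + 24531) = (9495 - 28608)/(-½*13/2 + 24531) = -19113/(-13/4 + 24531) = -19113/98111/4 = -19113*4/98111 = -76452/98111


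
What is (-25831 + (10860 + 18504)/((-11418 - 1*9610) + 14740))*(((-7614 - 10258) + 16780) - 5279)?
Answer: 86249903561/524 ≈ 1.6460e+8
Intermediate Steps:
(-25831 + (10860 + 18504)/((-11418 - 1*9610) + 14740))*(((-7614 - 10258) + 16780) - 5279) = (-25831 + 29364/((-11418 - 9610) + 14740))*((-17872 + 16780) - 5279) = (-25831 + 29364/(-21028 + 14740))*(-1092 - 5279) = (-25831 + 29364/(-6288))*(-6371) = (-25831 + 29364*(-1/6288))*(-6371) = (-25831 - 2447/524)*(-6371) = -13537891/524*(-6371) = 86249903561/524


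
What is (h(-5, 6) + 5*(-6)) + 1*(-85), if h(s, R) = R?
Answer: -109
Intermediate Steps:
(h(-5, 6) + 5*(-6)) + 1*(-85) = (6 + 5*(-6)) + 1*(-85) = (6 - 30) - 85 = -24 - 85 = -109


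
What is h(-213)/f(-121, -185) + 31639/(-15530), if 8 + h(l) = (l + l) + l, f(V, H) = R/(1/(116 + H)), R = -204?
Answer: -227699237/109300140 ≈ -2.0832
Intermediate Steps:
f(V, H) = -23664 - 204*H (f(V, H) = -(23664 + 204*H) = -204*(116 + H) = -23664 - 204*H)
h(l) = -8 + 3*l (h(l) = -8 + ((l + l) + l) = -8 + (2*l + l) = -8 + 3*l)
h(-213)/f(-121, -185) + 31639/(-15530) = (-8 + 3*(-213))/(-23664 - 204*(-185)) + 31639/(-15530) = (-8 - 639)/(-23664 + 37740) + 31639*(-1/15530) = -647/14076 - 31639/15530 = -227699237/109300140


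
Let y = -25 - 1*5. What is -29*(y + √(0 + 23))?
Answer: 870 - 29*√23 ≈ 730.92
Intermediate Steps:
y = -30 (y = -25 - 5 = -30)
-29*(y + √(0 + 23)) = -29*(-30 + √(0 + 23)) = -29*(-30 + √23) = 870 - 29*√23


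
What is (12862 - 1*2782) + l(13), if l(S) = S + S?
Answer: 10106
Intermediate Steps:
l(S) = 2*S
(12862 - 1*2782) + l(13) = (12862 - 1*2782) + 2*13 = (12862 - 2782) + 26 = 10080 + 26 = 10106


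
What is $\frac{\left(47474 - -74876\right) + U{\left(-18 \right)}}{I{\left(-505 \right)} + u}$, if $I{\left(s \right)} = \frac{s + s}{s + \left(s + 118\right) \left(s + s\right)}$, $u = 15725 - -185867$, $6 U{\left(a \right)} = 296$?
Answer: $\frac{141922027}{233745921} \approx 0.60716$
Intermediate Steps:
$U{\left(a \right)} = \frac{148}{3}$ ($U{\left(a \right)} = \frac{1}{6} \cdot 296 = \frac{148}{3}$)
$u = 201592$ ($u = 15725 + 185867 = 201592$)
$I{\left(s \right)} = \frac{2 s}{s + 2 s \left(118 + s\right)}$ ($I{\left(s \right)} = \frac{2 s}{s + \left(118 + s\right) 2 s} = \frac{2 s}{s + 2 s \left(118 + s\right)}$)
$\frac{\left(47474 - -74876\right) + U{\left(-18 \right)}}{I{\left(-505 \right)} + u} = \frac{\left(47474 - -74876\right) + \frac{148}{3}}{\frac{2}{237 + 2 \left(-505\right)} + 201592} = \frac{\left(47474 + 74876\right) + \frac{148}{3}}{\frac{2}{237 - 1010} + 201592} = \frac{122350 + \frac{148}{3}}{\frac{2}{-773} + 201592} = \frac{367198}{3 \left(2 \left(- \frac{1}{773}\right) + 201592\right)} = \frac{367198}{3 \left(- \frac{2}{773} + 201592\right)} = \frac{367198}{3 \cdot \frac{155830614}{773}} = \frac{367198}{3} \cdot \frac{773}{155830614} = \frac{141922027}{233745921}$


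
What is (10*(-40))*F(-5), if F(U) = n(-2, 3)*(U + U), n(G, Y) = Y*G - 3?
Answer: -36000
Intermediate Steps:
n(G, Y) = -3 + G*Y (n(G, Y) = G*Y - 3 = -3 + G*Y)
F(U) = -18*U (F(U) = (-3 - 2*3)*(U + U) = (-3 - 6)*(2*U) = -18*U)
(10*(-40))*F(-5) = (10*(-40))*(-18*(-5)) = -400*90 = -36000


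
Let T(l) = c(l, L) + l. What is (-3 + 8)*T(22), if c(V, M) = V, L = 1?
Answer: 220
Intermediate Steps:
T(l) = 2*l (T(l) = l + l = 2*l)
(-3 + 8)*T(22) = (-3 + 8)*(2*22) = 5*44 = 220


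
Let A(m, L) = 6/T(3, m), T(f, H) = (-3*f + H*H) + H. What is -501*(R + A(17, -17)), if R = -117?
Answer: 1934027/33 ≈ 58607.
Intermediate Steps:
T(f, H) = H + H**2 - 3*f (T(f, H) = (-3*f + H**2) + H = (H**2 - 3*f) + H = H + H**2 - 3*f)
A(m, L) = 6/(-9 + m + m**2) (A(m, L) = 6/(m + m**2 - 3*3) = 6/(m + m**2 - 9) = 6/(-9 + m + m**2))
-501*(R + A(17, -17)) = -501*(-117 + 6/(-9 + 17 + 17**2)) = -501*(-117 + 6/(-9 + 17 + 289)) = -501*(-117 + 6/297) = -501*(-117 + 6*(1/297)) = -501*(-117 + 2/99) = -501*(-11581/99) = 1934027/33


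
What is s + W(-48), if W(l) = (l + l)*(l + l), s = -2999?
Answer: 6217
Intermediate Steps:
W(l) = 4*l² (W(l) = (2*l)*(2*l) = 4*l²)
s + W(-48) = -2999 + 4*(-48)² = -2999 + 4*2304 = -2999 + 9216 = 6217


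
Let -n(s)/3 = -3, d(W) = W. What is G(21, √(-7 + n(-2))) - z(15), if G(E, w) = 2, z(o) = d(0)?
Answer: 2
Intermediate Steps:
n(s) = 9 (n(s) = -3*(-3) = 9)
z(o) = 0
G(21, √(-7 + n(-2))) - z(15) = 2 - 1*0 = 2 + 0 = 2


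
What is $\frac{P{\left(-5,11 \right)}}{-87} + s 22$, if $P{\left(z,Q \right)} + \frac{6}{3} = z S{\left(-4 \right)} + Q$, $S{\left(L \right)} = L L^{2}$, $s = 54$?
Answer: $\frac{103027}{87} \approx 1184.2$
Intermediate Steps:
$S{\left(L \right)} = L^{3}$
$P{\left(z,Q \right)} = -2 + Q - 64 z$ ($P{\left(z,Q \right)} = -2 + \left(z \left(-4\right)^{3} + Q\right) = -2 + \left(z \left(-64\right) + Q\right) = -2 + \left(- 64 z + Q\right) = -2 + \left(Q - 64 z\right) = -2 + Q - 64 z$)
$\frac{P{\left(-5,11 \right)}}{-87} + s 22 = \frac{-2 + 11 - -320}{-87} + 54 \cdot 22 = \left(-2 + 11 + 320\right) \left(- \frac{1}{87}\right) + 1188 = 329 \left(- \frac{1}{87}\right) + 1188 = - \frac{329}{87} + 1188 = \frac{103027}{87}$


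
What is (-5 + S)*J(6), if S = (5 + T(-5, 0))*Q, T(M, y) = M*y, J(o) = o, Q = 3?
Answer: 60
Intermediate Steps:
S = 15 (S = (5 - 5*0)*3 = (5 + 0)*3 = 5*3 = 15)
(-5 + S)*J(6) = (-5 + 15)*6 = 10*6 = 60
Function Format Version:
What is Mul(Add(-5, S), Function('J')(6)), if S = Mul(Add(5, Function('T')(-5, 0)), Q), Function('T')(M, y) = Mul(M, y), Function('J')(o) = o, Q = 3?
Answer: 60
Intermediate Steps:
S = 15 (S = Mul(Add(5, Mul(-5, 0)), 3) = Mul(Add(5, 0), 3) = Mul(5, 3) = 15)
Mul(Add(-5, S), Function('J')(6)) = Mul(Add(-5, 15), 6) = Mul(10, 6) = 60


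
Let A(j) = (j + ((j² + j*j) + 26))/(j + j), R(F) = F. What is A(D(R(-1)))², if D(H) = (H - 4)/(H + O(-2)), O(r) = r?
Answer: 89401/900 ≈ 99.334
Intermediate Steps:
D(H) = (-4 + H)/(-2 + H) (D(H) = (H - 4)/(H - 2) = (-4 + H)/(-2 + H))
A(j) = (26 + j + 2*j²)/(2*j) (A(j) = (j + ((j² + j²) + 26))/((2*j)) = (j + (2*j² + 26))*(1/(2*j)) = (j + (26 + 2*j²))*(1/(2*j)) = (26 + j + 2*j²)*(1/(2*j)) = (26 + j + 2*j²)/(2*j))
A(D(R(-1)))² = (½ + (-4 - 1)/(-2 - 1) + 13/(((-4 - 1)/(-2 - 1))))² = (½ - 5/(-3) + 13/((-5/(-3))))² = (½ - ⅓*(-5) + 13/((-⅓*(-5))))² = (½ + 5/3 + 13/(5/3))² = (½ + 5/3 + 13*(⅗))² = (½ + 5/3 + 39/5)² = (299/30)² = 89401/900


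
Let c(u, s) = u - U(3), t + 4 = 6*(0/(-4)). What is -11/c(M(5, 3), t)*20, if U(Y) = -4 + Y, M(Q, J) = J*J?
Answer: -22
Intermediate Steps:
M(Q, J) = J²
t = -4 (t = -4 + 6*(0/(-4)) = -4 + 6*(0*(-¼)) = -4 + 6*0 = -4 + 0 = -4)
c(u, s) = 1 + u (c(u, s) = u - (-4 + 3) = u - 1*(-1) = u + 1 = 1 + u)
-11/c(M(5, 3), t)*20 = -11/(1 + 3²)*20 = -11/(1 + 9)*20 = -11/10*20 = -22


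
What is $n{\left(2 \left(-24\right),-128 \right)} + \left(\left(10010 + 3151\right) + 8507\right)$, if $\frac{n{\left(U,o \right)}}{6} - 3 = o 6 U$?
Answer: $242870$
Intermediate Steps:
$n{\left(U,o \right)} = 18 + 36 U o$ ($n{\left(U,o \right)} = 18 + 6 o 6 U = 18 + 6 \cdot 6 o U = 18 + 6 \cdot 6 U o = 18 + 36 U o$)
$n{\left(2 \left(-24\right),-128 \right)} + \left(\left(10010 + 3151\right) + 8507\right) = \left(18 + 36 \cdot 2 \left(-24\right) \left(-128\right)\right) + \left(\left(10010 + 3151\right) + 8507\right) = \left(18 + 36 \left(-48\right) \left(-128\right)\right) + \left(13161 + 8507\right) = \left(18 + 221184\right) + 21668 = 221202 + 21668 = 242870$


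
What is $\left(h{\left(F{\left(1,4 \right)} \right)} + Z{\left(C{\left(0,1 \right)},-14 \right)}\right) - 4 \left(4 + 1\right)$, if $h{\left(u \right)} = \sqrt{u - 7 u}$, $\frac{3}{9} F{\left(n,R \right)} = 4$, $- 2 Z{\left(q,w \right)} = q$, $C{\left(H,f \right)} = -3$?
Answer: $- \frac{37}{2} + 6 i \sqrt{2} \approx -18.5 + 8.4853 i$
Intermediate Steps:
$Z{\left(q,w \right)} = - \frac{q}{2}$
$F{\left(n,R \right)} = 12$ ($F{\left(n,R \right)} = 3 \cdot 4 = 12$)
$h{\left(u \right)} = \sqrt{6} \sqrt{- u}$ ($h{\left(u \right)} = \sqrt{- 6 u} = \sqrt{6} \sqrt{- u}$)
$\left(h{\left(F{\left(1,4 \right)} \right)} + Z{\left(C{\left(0,1 \right)},-14 \right)}\right) - 4 \left(4 + 1\right) = \left(\sqrt{6} \sqrt{\left(-1\right) 12} - - \frac{3}{2}\right) - 4 \left(4 + 1\right) = \left(\sqrt{6} \sqrt{-12} + \frac{3}{2}\right) - 4 \cdot 5 = \left(\sqrt{6} \cdot 2 i \sqrt{3} + \frac{3}{2}\right) - 20 = \left(6 i \sqrt{2} + \frac{3}{2}\right) - 20 = \left(\frac{3}{2} + 6 i \sqrt{2}\right) - 20 = - \frac{37}{2} + 6 i \sqrt{2}$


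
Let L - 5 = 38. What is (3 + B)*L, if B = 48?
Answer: 2193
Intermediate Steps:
L = 43 (L = 5 + 38 = 43)
(3 + B)*L = (3 + 48)*43 = 51*43 = 2193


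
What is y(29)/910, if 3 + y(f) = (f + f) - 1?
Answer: 27/455 ≈ 0.059341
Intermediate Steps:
y(f) = -4 + 2*f (y(f) = -3 + ((f + f) - 1) = -3 + (2*f - 1) = -3 + (-1 + 2*f) = -4 + 2*f)
y(29)/910 = (-4 + 2*29)/910 = (-4 + 58)*(1/910) = 54*(1/910) = 27/455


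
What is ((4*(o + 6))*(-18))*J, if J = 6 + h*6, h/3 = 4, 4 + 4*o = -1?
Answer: -26676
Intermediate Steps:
o = -5/4 (o = -1 + (¼)*(-1) = -1 - ¼ = -5/4 ≈ -1.2500)
h = 12 (h = 3*4 = 12)
J = 78 (J = 6 + 12*6 = 6 + 72 = 78)
((4*(o + 6))*(-18))*J = ((4*(-5/4 + 6))*(-18))*78 = ((4*(19/4))*(-18))*78 = (19*(-18))*78 = -342*78 = -26676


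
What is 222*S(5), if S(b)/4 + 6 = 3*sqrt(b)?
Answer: -5328 + 2664*sqrt(5) ≈ 628.88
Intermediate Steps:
S(b) = -24 + 12*sqrt(b) (S(b) = -24 + 4*(3*sqrt(b)) = -24 + 12*sqrt(b))
222*S(5) = 222*(-24 + 12*sqrt(5)) = -5328 + 2664*sqrt(5)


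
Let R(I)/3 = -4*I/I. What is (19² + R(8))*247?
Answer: 86203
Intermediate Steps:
R(I) = -12 (R(I) = 3*(-4*I/I) = 3*(-4*1) = 3*(-4) = -12)
(19² + R(8))*247 = (19² - 12)*247 = (361 - 12)*247 = 349*247 = 86203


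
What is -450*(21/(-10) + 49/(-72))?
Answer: 5005/4 ≈ 1251.3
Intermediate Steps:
-450*(21/(-10) + 49/(-72)) = -450*(21*(-1/10) + 49*(-1/72)) = -450*(-21/10 - 49/72) = -450*(-1001/360) = 5005/4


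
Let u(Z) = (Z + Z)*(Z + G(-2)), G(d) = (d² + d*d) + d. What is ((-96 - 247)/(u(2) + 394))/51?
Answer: -343/21726 ≈ -0.015788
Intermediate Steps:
G(d) = d + 2*d² (G(d) = (d² + d²) + d = 2*d² + d = d + 2*d²)
u(Z) = 2*Z*(6 + Z) (u(Z) = (Z + Z)*(Z - 2*(1 + 2*(-2))) = (2*Z)*(Z - 2*(1 - 4)) = (2*Z)*(Z - 2*(-3)) = (2*Z)*(Z + 6) = (2*Z)*(6 + Z) = 2*Z*(6 + Z))
((-96 - 247)/(u(2) + 394))/51 = ((-96 - 247)/(2*2*(6 + 2) + 394))/51 = -343/(2*2*8 + 394)*(1/51) = -343/(32 + 394)*(1/51) = -343/426*(1/51) = -343*1/426*(1/51) = -343/426*1/51 = -343/21726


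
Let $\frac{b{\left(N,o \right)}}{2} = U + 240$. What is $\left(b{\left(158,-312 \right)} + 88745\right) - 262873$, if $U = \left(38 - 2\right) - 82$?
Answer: $-173740$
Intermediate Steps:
$U = -46$ ($U = 36 - 82 = -46$)
$b{\left(N,o \right)} = 388$ ($b{\left(N,o \right)} = 2 \left(-46 + 240\right) = 2 \cdot 194 = 388$)
$\left(b{\left(158,-312 \right)} + 88745\right) - 262873 = \left(388 + 88745\right) - 262873 = 89133 - 262873 = -173740$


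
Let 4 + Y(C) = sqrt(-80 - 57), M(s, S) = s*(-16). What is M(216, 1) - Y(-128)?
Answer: -3452 - I*sqrt(137) ≈ -3452.0 - 11.705*I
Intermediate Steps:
M(s, S) = -16*s
Y(C) = -4 + I*sqrt(137) (Y(C) = -4 + sqrt(-80 - 57) = -4 + sqrt(-137) = -4 + I*sqrt(137))
M(216, 1) - Y(-128) = -16*216 - (-4 + I*sqrt(137)) = -3456 + (4 - I*sqrt(137)) = -3452 - I*sqrt(137)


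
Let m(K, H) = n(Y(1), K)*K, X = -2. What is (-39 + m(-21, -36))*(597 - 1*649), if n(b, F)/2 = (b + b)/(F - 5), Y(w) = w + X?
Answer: 2196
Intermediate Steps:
Y(w) = -2 + w (Y(w) = w - 2 = -2 + w)
n(b, F) = 4*b/(-5 + F) (n(b, F) = 2*((b + b)/(F - 5)) = 2*((2*b)/(-5 + F)) = 2*(2*b/(-5 + F)) = 4*b/(-5 + F))
m(K, H) = -4*K/(-5 + K) (m(K, H) = (4*(-2 + 1)/(-5 + K))*K = (4*(-1)/(-5 + K))*K = (-4/(-5 + K))*K = -4*K/(-5 + K))
(-39 + m(-21, -36))*(597 - 1*649) = (-39 - 4*(-21)/(-5 - 21))*(597 - 1*649) = (-39 - 4*(-21)/(-26))*(597 - 649) = (-39 - 4*(-21)*(-1/26))*(-52) = (-39 - 42/13)*(-52) = -549/13*(-52) = 2196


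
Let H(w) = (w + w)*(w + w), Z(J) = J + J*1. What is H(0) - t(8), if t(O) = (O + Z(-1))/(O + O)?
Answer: -3/8 ≈ -0.37500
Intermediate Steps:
Z(J) = 2*J (Z(J) = J + J = 2*J)
H(w) = 4*w² (H(w) = (2*w)*(2*w) = 4*w²)
t(O) = (-2 + O)/(2*O) (t(O) = (O + 2*(-1))/(O + O) = (O - 2)/((2*O)) = (-2 + O)*(1/(2*O)) = (-2 + O)/(2*O))
H(0) - t(8) = 4*0² - (-2 + 8)/(2*8) = 4*0 - 6/(2*8) = 0 - 1*3/8 = 0 - 3/8 = -3/8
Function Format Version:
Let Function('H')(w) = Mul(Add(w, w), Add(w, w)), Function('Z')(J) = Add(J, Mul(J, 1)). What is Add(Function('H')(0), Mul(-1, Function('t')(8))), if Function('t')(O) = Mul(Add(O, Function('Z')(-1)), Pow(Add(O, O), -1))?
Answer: Rational(-3, 8) ≈ -0.37500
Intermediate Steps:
Function('Z')(J) = Mul(2, J) (Function('Z')(J) = Add(J, J) = Mul(2, J))
Function('H')(w) = Mul(4, Pow(w, 2)) (Function('H')(w) = Mul(Mul(2, w), Mul(2, w)) = Mul(4, Pow(w, 2)))
Function('t')(O) = Mul(Rational(1, 2), Pow(O, -1), Add(-2, O)) (Function('t')(O) = Mul(Add(O, Mul(2, -1)), Pow(Add(O, O), -1)) = Mul(Add(O, -2), Pow(Mul(2, O), -1)) = Mul(Add(-2, O), Mul(Rational(1, 2), Pow(O, -1))) = Mul(Rational(1, 2), Pow(O, -1), Add(-2, O)))
Add(Function('H')(0), Mul(-1, Function('t')(8))) = Add(Mul(4, Pow(0, 2)), Mul(-1, Mul(Rational(1, 2), Pow(8, -1), Add(-2, 8)))) = Add(Mul(4, 0), Mul(-1, Mul(Rational(1, 2), Rational(1, 8), 6))) = Add(0, Mul(-1, Rational(3, 8))) = Add(0, Rational(-3, 8)) = Rational(-3, 8)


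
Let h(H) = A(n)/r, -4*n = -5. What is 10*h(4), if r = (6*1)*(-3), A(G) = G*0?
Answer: 0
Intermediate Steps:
n = 5/4 (n = -¼*(-5) = 5/4 ≈ 1.2500)
A(G) = 0
r = -18 (r = 6*(-3) = -18)
h(H) = 0 (h(H) = 0/(-18) = 0*(-1/18) = 0)
10*h(4) = 10*0 = 0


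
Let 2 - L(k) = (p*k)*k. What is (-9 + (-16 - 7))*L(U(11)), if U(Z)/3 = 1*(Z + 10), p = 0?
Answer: -64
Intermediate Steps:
U(Z) = 30 + 3*Z (U(Z) = 3*(1*(Z + 10)) = 3*(1*(10 + Z)) = 3*(10 + Z) = 30 + 3*Z)
L(k) = 2 (L(k) = 2 - 0*k*k = 2 - 0*k = 2 - 1*0 = 2 + 0 = 2)
(-9 + (-16 - 7))*L(U(11)) = (-9 + (-16 - 7))*2 = (-9 - 23)*2 = -32*2 = -64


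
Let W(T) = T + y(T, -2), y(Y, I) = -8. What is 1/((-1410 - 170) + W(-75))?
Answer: -1/1663 ≈ -0.00060132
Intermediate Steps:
W(T) = -8 + T (W(T) = T - 8 = -8 + T)
1/((-1410 - 170) + W(-75)) = 1/((-1410 - 170) + (-8 - 75)) = 1/(-1580 - 83) = 1/(-1663) = -1/1663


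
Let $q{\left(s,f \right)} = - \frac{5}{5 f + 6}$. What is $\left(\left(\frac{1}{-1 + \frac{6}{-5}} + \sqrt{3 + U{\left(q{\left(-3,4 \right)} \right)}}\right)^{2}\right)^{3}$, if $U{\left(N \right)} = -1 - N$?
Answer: $\frac{835858996523}{31136956136} - \frac{944019135 \sqrt{1482}}{1415316188} \approx 1.1672$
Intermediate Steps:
$q{\left(s,f \right)} = - \frac{5}{6 + 5 f}$
$\left(\left(\frac{1}{-1 + \frac{6}{-5}} + \sqrt{3 + U{\left(q{\left(-3,4 \right)} \right)}}\right)^{2}\right)^{3} = \left(\left(\frac{1}{-1 + \frac{6}{-5}} + \sqrt{3 - \left(1 - \frac{5}{6 + 5 \cdot 4}\right)}\right)^{2}\right)^{3} = \left(\left(\frac{1}{-1 + 6 \left(- \frac{1}{5}\right)} + \sqrt{3 - \left(1 - \frac{5}{6 + 20}\right)}\right)^{2}\right)^{3} = \left(\left(\frac{1}{-1 - \frac{6}{5}} + \sqrt{3 - \left(1 - \frac{5}{26}\right)}\right)^{2}\right)^{3} = \left(\left(\frac{1}{- \frac{11}{5}} + \sqrt{3 - \left(1 - \frac{5}{26}\right)}\right)^{2}\right)^{3} = \left(\left(- \frac{5}{11} + \sqrt{3 - \frac{21}{26}}\right)^{2}\right)^{3} = \left(\left(- \frac{5}{11} + \sqrt{\frac{57}{26}}\right)^{2}\right)^{3} = \left(\left(- \frac{5}{11} + \frac{\sqrt{1482}}{26}\right)^{2}\right)^{3} = \left(- \frac{5}{11} + \frac{\sqrt{1482}}{26}\right)^{6}$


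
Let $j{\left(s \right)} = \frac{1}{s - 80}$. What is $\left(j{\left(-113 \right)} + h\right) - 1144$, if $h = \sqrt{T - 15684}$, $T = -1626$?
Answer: $- \frac{220793}{193} + i \sqrt{17310} \approx -1144.0 + 131.57 i$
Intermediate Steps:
$h = i \sqrt{17310}$ ($h = \sqrt{-1626 - 15684} = \sqrt{-17310} = i \sqrt{17310} \approx 131.57 i$)
$j{\left(s \right)} = \frac{1}{-80 + s}$
$\left(j{\left(-113 \right)} + h\right) - 1144 = \left(\frac{1}{-80 - 113} + i \sqrt{17310}\right) - 1144 = \left(\frac{1}{-193} + i \sqrt{17310}\right) - 1144 = \left(- \frac{1}{193} + i \sqrt{17310}\right) - 1144 = - \frac{220793}{193} + i \sqrt{17310}$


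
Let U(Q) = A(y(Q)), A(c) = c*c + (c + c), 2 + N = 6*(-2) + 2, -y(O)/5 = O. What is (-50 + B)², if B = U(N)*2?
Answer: 54612100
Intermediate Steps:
y(O) = -5*O
N = -12 (N = -2 + (6*(-2) + 2) = -2 + (-12 + 2) = -2 - 10 = -12)
A(c) = c² + 2*c
U(Q) = -5*Q*(2 - 5*Q) (U(Q) = (-5*Q)*(2 - 5*Q) = -5*Q*(2 - 5*Q))
B = 7440 (B = (5*(-12)*(-2 + 5*(-12)))*2 = (5*(-12)*(-2 - 60))*2 = (5*(-12)*(-62))*2 = 3720*2 = 7440)
(-50 + B)² = (-50 + 7440)² = 7390² = 54612100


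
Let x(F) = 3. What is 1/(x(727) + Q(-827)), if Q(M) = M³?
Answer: -1/565609280 ≈ -1.7680e-9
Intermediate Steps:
1/(x(727) + Q(-827)) = 1/(3 + (-827)³) = 1/(3 - 565609283) = 1/(-565609280) = -1/565609280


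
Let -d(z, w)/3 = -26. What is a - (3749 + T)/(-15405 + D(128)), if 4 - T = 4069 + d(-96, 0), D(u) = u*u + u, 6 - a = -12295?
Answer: 13617601/1107 ≈ 12301.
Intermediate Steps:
a = 12301 (a = 6 - 1*(-12295) = 6 + 12295 = 12301)
d(z, w) = 78 (d(z, w) = -3*(-26) = 78)
D(u) = u + u² (D(u) = u² + u = u + u²)
T = -4143 (T = 4 - (4069 + 78) = 4 - 1*4147 = 4 - 4147 = -4143)
a - (3749 + T)/(-15405 + D(128)) = 12301 - (3749 - 4143)/(-15405 + 128*(1 + 128)) = 12301 - (-394)/(-15405 + 128*129) = 12301 - (-394)/(-15405 + 16512) = 12301 - (-394)/1107 = 12301 - 1*(-394/1107) = 12301 + 394/1107 = 13617601/1107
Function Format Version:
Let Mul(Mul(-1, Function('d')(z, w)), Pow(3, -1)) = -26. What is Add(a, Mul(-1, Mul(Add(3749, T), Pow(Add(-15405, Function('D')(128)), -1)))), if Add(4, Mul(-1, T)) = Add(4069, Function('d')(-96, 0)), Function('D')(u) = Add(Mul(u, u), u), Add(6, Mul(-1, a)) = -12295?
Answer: Rational(13617601, 1107) ≈ 12301.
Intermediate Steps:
a = 12301 (a = Add(6, Mul(-1, -12295)) = Add(6, 12295) = 12301)
Function('d')(z, w) = 78 (Function('d')(z, w) = Mul(-3, -26) = 78)
Function('D')(u) = Add(u, Pow(u, 2)) (Function('D')(u) = Add(Pow(u, 2), u) = Add(u, Pow(u, 2)))
T = -4143 (T = Add(4, Mul(-1, Add(4069, 78))) = Add(4, Mul(-1, 4147)) = Add(4, -4147) = -4143)
Add(a, Mul(-1, Mul(Add(3749, T), Pow(Add(-15405, Function('D')(128)), -1)))) = Add(12301, Mul(-1, Mul(Add(3749, -4143), Pow(Add(-15405, Mul(128, Add(1, 128))), -1)))) = Add(12301, Mul(-1, Mul(-394, Pow(Add(-15405, Mul(128, 129)), -1)))) = Add(12301, Mul(-1, Mul(-394, Pow(Add(-15405, 16512), -1)))) = Add(12301, Mul(-1, Mul(-394, Pow(1107, -1)))) = Add(12301, Mul(-1, Mul(-394, Rational(1, 1107)))) = Add(12301, Mul(-1, Rational(-394, 1107))) = Add(12301, Rational(394, 1107)) = Rational(13617601, 1107)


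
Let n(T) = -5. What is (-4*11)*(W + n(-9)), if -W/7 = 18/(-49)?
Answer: 748/7 ≈ 106.86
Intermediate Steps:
W = 18/7 (W = -126/(-49) = -126*(-1)/49 = -7*(-18/49) = 18/7 ≈ 2.5714)
(-4*11)*(W + n(-9)) = (-4*11)*(18/7 - 5) = -44*(-17/7) = 748/7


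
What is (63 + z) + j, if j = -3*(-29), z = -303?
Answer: -153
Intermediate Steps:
j = 87
(63 + z) + j = (63 - 303) + 87 = -240 + 87 = -153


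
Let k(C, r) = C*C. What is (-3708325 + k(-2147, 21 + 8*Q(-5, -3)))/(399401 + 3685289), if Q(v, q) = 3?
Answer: 450642/2042345 ≈ 0.22065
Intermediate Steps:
k(C, r) = C²
(-3708325 + k(-2147, 21 + 8*Q(-5, -3)))/(399401 + 3685289) = (-3708325 + (-2147)²)/(399401 + 3685289) = (-3708325 + 4609609)/4084690 = 901284*(1/4084690) = 450642/2042345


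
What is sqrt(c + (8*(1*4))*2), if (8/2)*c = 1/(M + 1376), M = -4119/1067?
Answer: sqrt(548740057994115)/2928146 ≈ 8.0000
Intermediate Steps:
M = -4119/1067 (M = -4119*1/1067 = -4119/1067 ≈ -3.8604)
c = 1067/5856292 (c = 1/(4*(-4119/1067 + 1376)) = 1/(4*(1464073/1067)) = (1/4)*(1067/1464073) = 1067/5856292 ≈ 0.00018220)
sqrt(c + (8*(1*4))*2) = sqrt(1067/5856292 + (8*(1*4))*2) = sqrt(1067/5856292 + (8*4)*2) = sqrt(1067/5856292 + 32*2) = sqrt(1067/5856292 + 64) = sqrt(374803755/5856292) = sqrt(548740057994115)/2928146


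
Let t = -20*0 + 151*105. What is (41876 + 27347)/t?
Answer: 9889/2265 ≈ 4.3660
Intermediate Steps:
t = 15855 (t = 0 + 15855 = 15855)
(41876 + 27347)/t = (41876 + 27347)/15855 = 69223*(1/15855) = 9889/2265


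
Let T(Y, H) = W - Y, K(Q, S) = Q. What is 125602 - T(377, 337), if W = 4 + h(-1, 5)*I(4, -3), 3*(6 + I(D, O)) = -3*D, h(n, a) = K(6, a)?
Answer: 126035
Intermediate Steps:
h(n, a) = 6
I(D, O) = -6 - D (I(D, O) = -6 + (-3*D)/3 = -6 - D)
W = -56 (W = 4 + 6*(-6 - 1*4) = 4 + 6*(-6 - 4) = 4 + 6*(-10) = 4 - 60 = -56)
T(Y, H) = -56 - Y
125602 - T(377, 337) = 125602 - (-56 - 1*377) = 125602 - (-56 - 377) = 125602 - 1*(-433) = 125602 + 433 = 126035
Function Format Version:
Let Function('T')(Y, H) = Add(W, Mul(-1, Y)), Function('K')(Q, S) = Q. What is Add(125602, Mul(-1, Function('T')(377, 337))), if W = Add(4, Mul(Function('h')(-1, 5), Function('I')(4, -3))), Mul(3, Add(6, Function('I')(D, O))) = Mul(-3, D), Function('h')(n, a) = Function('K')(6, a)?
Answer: 126035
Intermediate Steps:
Function('h')(n, a) = 6
Function('I')(D, O) = Add(-6, Mul(-1, D)) (Function('I')(D, O) = Add(-6, Mul(Rational(1, 3), Mul(-3, D))) = Add(-6, Mul(-1, D)))
W = -56 (W = Add(4, Mul(6, Add(-6, Mul(-1, 4)))) = Add(4, Mul(6, Add(-6, -4))) = Add(4, Mul(6, -10)) = Add(4, -60) = -56)
Function('T')(Y, H) = Add(-56, Mul(-1, Y))
Add(125602, Mul(-1, Function('T')(377, 337))) = Add(125602, Mul(-1, Add(-56, Mul(-1, 377)))) = Add(125602, Mul(-1, Add(-56, -377))) = Add(125602, Mul(-1, -433)) = Add(125602, 433) = 126035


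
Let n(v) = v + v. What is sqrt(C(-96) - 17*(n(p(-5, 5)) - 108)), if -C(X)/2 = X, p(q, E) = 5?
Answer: sqrt(1858) ≈ 43.104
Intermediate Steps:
n(v) = 2*v
C(X) = -2*X
sqrt(C(-96) - 17*(n(p(-5, 5)) - 108)) = sqrt(-2*(-96) - 17*(2*5 - 108)) = sqrt(192 - 17*(10 - 108)) = sqrt(192 - 17*(-98)) = sqrt(192 + 1666) = sqrt(1858)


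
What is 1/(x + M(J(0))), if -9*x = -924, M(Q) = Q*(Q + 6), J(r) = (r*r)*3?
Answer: 3/308 ≈ 0.0097403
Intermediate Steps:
J(r) = 3*r² (J(r) = r²*3 = 3*r²)
M(Q) = Q*(6 + Q)
x = 308/3 (x = -⅑*(-924) = 308/3 ≈ 102.67)
1/(x + M(J(0))) = 1/(308/3 + (3*0²)*(6 + 3*0²)) = 1/(308/3 + (3*0)*(6 + 3*0)) = 1/(308/3 + 0*(6 + 0)) = 1/(308/3 + 0*6) = 1/(308/3 + 0) = 1/(308/3) = 3/308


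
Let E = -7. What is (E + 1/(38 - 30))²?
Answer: 3025/64 ≈ 47.266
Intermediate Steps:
(E + 1/(38 - 30))² = (-7 + 1/(38 - 30))² = (-7 + 1/8)² = (-7 + ⅛)² = (-55/8)² = 3025/64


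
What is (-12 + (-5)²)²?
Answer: 169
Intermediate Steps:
(-12 + (-5)²)² = (-12 + 25)² = 13² = 169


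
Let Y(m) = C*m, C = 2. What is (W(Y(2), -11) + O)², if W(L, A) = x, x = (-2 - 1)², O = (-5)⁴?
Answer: 401956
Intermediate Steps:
O = 625
x = 9 (x = (-3)² = 9)
Y(m) = 2*m
W(L, A) = 9
(W(Y(2), -11) + O)² = (9 + 625)² = 634² = 401956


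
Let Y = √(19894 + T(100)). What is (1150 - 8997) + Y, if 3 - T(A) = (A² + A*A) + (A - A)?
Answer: -7847 + I*√103 ≈ -7847.0 + 10.149*I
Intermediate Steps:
T(A) = 3 - 2*A² (T(A) = 3 - ((A² + A*A) + (A - A)) = 3 - ((A² + A²) + 0) = 3 - (2*A² + 0) = 3 - 2*A²)
Y = I*√103 (Y = √(19894 + (3 - 2*100²)) = √(19894 + (3 - 2*10000)) = √(19894 + (3 - 20000)) = √(19894 - 19997) = √(-103) = I*√103 ≈ 10.149*I)
(1150 - 8997) + Y = (1150 - 8997) + I*√103 = -7847 + I*√103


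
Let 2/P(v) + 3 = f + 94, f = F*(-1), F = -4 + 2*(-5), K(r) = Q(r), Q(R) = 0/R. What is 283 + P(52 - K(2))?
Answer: 29717/105 ≈ 283.02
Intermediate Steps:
Q(R) = 0
K(r) = 0
F = -14 (F = -4 - 10 = -14)
f = 14 (f = -14*(-1) = 14)
P(v) = 2/105 (P(v) = 2/(-3 + (14 + 94)) = 2/(-3 + 108) = 2/105)
283 + P(52 - K(2)) = 283 + 2/105 = 29717/105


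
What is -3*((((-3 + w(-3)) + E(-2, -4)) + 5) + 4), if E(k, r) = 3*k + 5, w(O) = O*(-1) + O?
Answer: -15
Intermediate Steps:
w(O) = 0 (w(O) = -O + O = 0)
E(k, r) = 5 + 3*k
-3*((((-3 + w(-3)) + E(-2, -4)) + 5) + 4) = -3*((((-3 + 0) + (5 + 3*(-2))) + 5) + 4) = -3*(((-3 + (5 - 6)) + 5) + 4) = -3*(((-3 - 1) + 5) + 4) = -3*((-4 + 5) + 4) = -3*(1 + 4) = -3*5 = -15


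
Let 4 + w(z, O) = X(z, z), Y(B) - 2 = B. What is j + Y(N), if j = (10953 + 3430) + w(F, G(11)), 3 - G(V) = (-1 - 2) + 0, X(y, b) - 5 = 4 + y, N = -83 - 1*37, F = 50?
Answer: 14320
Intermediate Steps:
N = -120 (N = -83 - 37 = -120)
X(y, b) = 9 + y (X(y, b) = 5 + (4 + y) = 9 + y)
G(V) = 6 (G(V) = 3 - ((-1 - 2) + 0) = 3 - (-3 + 0) = 3 - 1*(-3) = 3 + 3 = 6)
Y(B) = 2 + B
w(z, O) = 5 + z (w(z, O) = -4 + (9 + z) = 5 + z)
j = 14438 (j = (10953 + 3430) + (5 + 50) = 14383 + 55 = 14438)
j + Y(N) = 14438 + (2 - 120) = 14438 - 118 = 14320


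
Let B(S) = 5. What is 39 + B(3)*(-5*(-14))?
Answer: 389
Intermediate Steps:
39 + B(3)*(-5*(-14)) = 39 + 5*(-5*(-14)) = 39 + 5*70 = 39 + 350 = 389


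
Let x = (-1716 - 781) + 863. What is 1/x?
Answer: -1/1634 ≈ -0.00061200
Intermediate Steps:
x = -1634 (x = -2497 + 863 = -1634)
1/x = 1/(-1634) = -1/1634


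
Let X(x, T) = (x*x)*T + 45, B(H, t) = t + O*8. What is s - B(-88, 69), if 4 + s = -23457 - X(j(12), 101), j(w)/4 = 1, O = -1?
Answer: -25183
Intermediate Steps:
B(H, t) = -8 + t (B(H, t) = t - 1*8 = t - 8 = -8 + t)
j(w) = 4 (j(w) = 4*1 = 4)
X(x, T) = 45 + T*x² (X(x, T) = x²*T + 45 = T*x² + 45 = 45 + T*x²)
s = -25122 (s = -4 + (-23457 - (45 + 101*4²)) = -4 + (-23457 - (45 + 101*16)) = -4 + (-23457 - (45 + 1616)) = -4 + (-23457 - 1*1661) = -4 + (-23457 - 1661) = -4 - 25118 = -25122)
s - B(-88, 69) = -25122 - (-8 + 69) = -25122 - 1*61 = -25122 - 61 = -25183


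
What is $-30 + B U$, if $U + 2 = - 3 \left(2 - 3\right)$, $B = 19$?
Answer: $-11$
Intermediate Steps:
$U = 1$ ($U = -2 - 3 \left(2 - 3\right) = -2 - -3 = -2 + 3 = 1$)
$-30 + B U = -30 + 19 \cdot 1 = -30 + 19 = -11$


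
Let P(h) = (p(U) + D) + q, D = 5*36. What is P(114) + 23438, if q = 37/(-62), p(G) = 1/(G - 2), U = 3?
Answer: 1464341/62 ≈ 23618.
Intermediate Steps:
p(G) = 1/(-2 + G)
q = -37/62 (q = 37*(-1/62) = -37/62 ≈ -0.59677)
D = 180
P(h) = 11185/62 (P(h) = (1/(-2 + 3) + 180) - 37/62 = (1/1 + 180) - 37/62 = (1 + 180) - 37/62 = 181 - 37/62 = 11185/62)
P(114) + 23438 = 11185/62 + 23438 = 1464341/62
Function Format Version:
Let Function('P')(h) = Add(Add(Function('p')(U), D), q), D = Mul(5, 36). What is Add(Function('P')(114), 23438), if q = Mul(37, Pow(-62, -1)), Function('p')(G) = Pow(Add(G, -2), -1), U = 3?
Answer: Rational(1464341, 62) ≈ 23618.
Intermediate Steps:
Function('p')(G) = Pow(Add(-2, G), -1)
q = Rational(-37, 62) (q = Mul(37, Rational(-1, 62)) = Rational(-37, 62) ≈ -0.59677)
D = 180
Function('P')(h) = Rational(11185, 62) (Function('P')(h) = Add(Add(Pow(Add(-2, 3), -1), 180), Rational(-37, 62)) = Add(Add(Pow(1, -1), 180), Rational(-37, 62)) = Add(Add(1, 180), Rational(-37, 62)) = Add(181, Rational(-37, 62)) = Rational(11185, 62))
Add(Function('P')(114), 23438) = Add(Rational(11185, 62), 23438) = Rational(1464341, 62)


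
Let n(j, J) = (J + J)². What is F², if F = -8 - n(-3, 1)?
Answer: 144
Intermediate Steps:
n(j, J) = 4*J² (n(j, J) = (2*J)² = 4*J²)
F = -12 (F = -8 - 4*1² = -8 - 4 = -12)
F² = (-12)² = 144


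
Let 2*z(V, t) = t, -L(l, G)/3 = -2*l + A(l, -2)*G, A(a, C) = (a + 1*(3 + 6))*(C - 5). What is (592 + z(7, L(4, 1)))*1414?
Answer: 1047067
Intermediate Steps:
A(a, C) = (-5 + C)*(9 + a) (A(a, C) = (a + 1*9)*(-5 + C) = (a + 9)*(-5 + C) = (9 + a)*(-5 + C) = (-5 + C)*(9 + a))
L(l, G) = 6*l - 3*G*(-63 - 7*l) (L(l, G) = -3*(-2*l + (-45 - 5*l + 9*(-2) - 2*l)*G) = -3*(-2*l + (-45 - 5*l - 18 - 2*l)*G) = -3*(-2*l + (-63 - 7*l)*G) = -3*(-2*l + G*(-63 - 7*l)) = 6*l - 3*G*(-63 - 7*l))
z(V, t) = t/2
(592 + z(7, L(4, 1)))*1414 = (592 + (6*4 + 21*1*(9 + 4))/2)*1414 = (592 + (24 + 21*1*13)/2)*1414 = (592 + (24 + 273)/2)*1414 = (592 + (½)*297)*1414 = (592 + 297/2)*1414 = (1481/2)*1414 = 1047067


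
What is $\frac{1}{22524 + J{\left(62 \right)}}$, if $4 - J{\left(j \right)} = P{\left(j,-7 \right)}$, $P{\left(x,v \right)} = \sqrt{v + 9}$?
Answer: $\frac{11264}{253755391} + \frac{\sqrt{2}}{507510782} \approx 4.4392 \cdot 10^{-5}$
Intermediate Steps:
$P{\left(x,v \right)} = \sqrt{9 + v}$
$J{\left(j \right)} = 4 - \sqrt{2}$ ($J{\left(j \right)} = 4 - \sqrt{9 - 7} = 4 - \sqrt{2}$)
$\frac{1}{22524 + J{\left(62 \right)}} = \frac{1}{22524 + \left(4 - \sqrt{2}\right)} = \frac{1}{22528 - \sqrt{2}}$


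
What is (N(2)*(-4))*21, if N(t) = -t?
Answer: 168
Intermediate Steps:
(N(2)*(-4))*21 = (-1*2*(-4))*21 = -2*(-4)*21 = 8*21 = 168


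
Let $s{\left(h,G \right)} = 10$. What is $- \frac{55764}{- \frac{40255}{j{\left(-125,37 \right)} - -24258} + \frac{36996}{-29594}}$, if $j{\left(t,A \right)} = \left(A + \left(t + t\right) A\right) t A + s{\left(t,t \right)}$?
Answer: $\frac{35179339117655844}{789246654949} \approx 44573.0$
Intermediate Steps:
$j{\left(t,A \right)} = 10 + A t \left(A + 2 A t\right)$ ($j{\left(t,A \right)} = \left(A + \left(t + t\right) A\right) t A + 10 = \left(A + 2 t A\right) t A + 10 = \left(A + 2 A t\right) t A + 10 = t \left(A + 2 A t\right) A + 10 = A t \left(A + 2 A t\right) + 10 = 10 + A t \left(A + 2 A t\right)$)
$- \frac{55764}{- \frac{40255}{j{\left(-125,37 \right)} - -24258} + \frac{36996}{-29594}} = - \frac{55764}{- \frac{40255}{\left(10 - 125 \cdot 37^{2} + 2 \cdot 37^{2} \left(-125\right)^{2}\right) - -24258} + \frac{36996}{-29594}} = - \frac{55764}{- \frac{40255}{\left(10 - 171125 + 2 \cdot 1369 \cdot 15625\right) + 24258} + 36996 \left(- \frac{1}{29594}\right)} = - \frac{55764}{- \frac{40255}{\left(10 - 171125 + 42781250\right) + 24258} - \frac{18498}{14797}} = - \frac{55764}{- \frac{40255}{42610135 + 24258} - \frac{18498}{14797}} = - \frac{55764}{- \frac{40255}{42634393} - \frac{18498}{14797}} = - \frac{55764}{- \frac{789246654949}{630861113221}} = \left(-55764\right) \left(- \frac{630861113221}{789246654949}\right) = \frac{35179339117655844}{789246654949}$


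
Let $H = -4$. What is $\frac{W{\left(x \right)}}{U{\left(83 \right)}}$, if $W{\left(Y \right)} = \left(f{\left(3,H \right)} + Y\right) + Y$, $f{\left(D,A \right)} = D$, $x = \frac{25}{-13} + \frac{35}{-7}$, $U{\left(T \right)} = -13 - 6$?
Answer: $\frac{141}{247} \approx 0.57085$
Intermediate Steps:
$U{\left(T \right)} = -19$
$x = - \frac{90}{13}$ ($x = 25 \left(- \frac{1}{13}\right) + 35 \left(- \frac{1}{7}\right) = - \frac{25}{13} - 5 = - \frac{90}{13} \approx -6.9231$)
$W{\left(Y \right)} = 3 + 2 Y$ ($W{\left(Y \right)} = \left(3 + Y\right) + Y = 3 + 2 Y$)
$\frac{W{\left(x \right)}}{U{\left(83 \right)}} = \frac{3 + 2 \left(- \frac{90}{13}\right)}{-19} = \left(3 - \frac{180}{13}\right) \left(- \frac{1}{19}\right) = \left(- \frac{141}{13}\right) \left(- \frac{1}{19}\right) = \frac{141}{247}$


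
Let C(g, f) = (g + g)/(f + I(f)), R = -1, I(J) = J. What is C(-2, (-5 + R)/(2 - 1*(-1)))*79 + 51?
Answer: 130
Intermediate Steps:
C(g, f) = g/f (C(g, f) = (g + g)/(f + f) = (2*g)/((2*f)) = (2*g)*(1/(2*f)) = g/f)
C(-2, (-5 + R)/(2 - 1*(-1)))*79 + 51 = -2*(2 - 1*(-1))/(-5 - 1)*79 + 51 = -2/((-6/(2 + 1)))*79 + 51 = -2/((-6/3))*79 + 51 = -2/((-6*⅓))*79 + 51 = -2/(-2)*79 + 51 = -2*(-½)*79 + 51 = 1*79 + 51 = 79 + 51 = 130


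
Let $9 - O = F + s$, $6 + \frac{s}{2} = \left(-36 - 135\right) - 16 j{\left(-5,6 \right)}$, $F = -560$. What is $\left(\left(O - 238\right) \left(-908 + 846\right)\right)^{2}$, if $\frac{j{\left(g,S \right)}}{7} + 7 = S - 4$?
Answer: $727380900$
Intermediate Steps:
$j{\left(g,S \right)} = -77 + 7 S$ ($j{\left(g,S \right)} = -49 + 7 \left(S - 4\right) = -49 + 7 \left(-4 + S\right) = -49 + \left(-28 + 7 S\right) = -77 + 7 S$)
$s = 766$ ($s = -12 + 2 \left(\left(-36 - 135\right) - 16 \left(-77 + 7 \cdot 6\right)\right) = -12 + 2 \left(-171 - 16 \left(-77 + 42\right)\right) = -12 + 2 \left(-171 - -560\right) = -12 + 2 \left(-171 + 560\right) = -12 + 2 \cdot 389 = -12 + 778 = 766$)
$O = -197$ ($O = 9 - \left(-560 + 766\right) = 9 - 206 = -197$)
$\left(\left(O - 238\right) \left(-908 + 846\right)\right)^{2} = \left(\left(-197 - 238\right) \left(-908 + 846\right)\right)^{2} = \left(\left(-435\right) \left(-62\right)\right)^{2} = 26970^{2} = 727380900$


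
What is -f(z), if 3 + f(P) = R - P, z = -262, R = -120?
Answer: -139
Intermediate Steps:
f(P) = -123 - P (f(P) = -3 + (-120 - P) = -123 - P)
-f(z) = -(-123 - 1*(-262)) = -(-123 + 262) = -1*139 = -139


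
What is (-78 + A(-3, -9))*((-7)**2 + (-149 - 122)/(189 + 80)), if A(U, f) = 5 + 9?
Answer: -826240/269 ≈ -3071.5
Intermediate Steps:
A(U, f) = 14
(-78 + A(-3, -9))*((-7)**2 + (-149 - 122)/(189 + 80)) = (-78 + 14)*((-7)**2 + (-149 - 122)/(189 + 80)) = -64*(49 - 271/269) = -64*12910/269 = -826240/269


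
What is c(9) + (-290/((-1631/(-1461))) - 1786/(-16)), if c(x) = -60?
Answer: -2715917/13048 ≈ -208.15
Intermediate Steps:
c(9) + (-290/((-1631/(-1461))) - 1786/(-16)) = -60 + (-290/((-1631/(-1461))) - 1786/(-16)) = -60 + (-290/((-1631*(-1/1461))) - 1786*(-1/16)) = -60 + (-290/1631/1461 + 893/8) = -60 + (-290*1461/1631 + 893/8) = -60 + (-423690/1631 + 893/8) = -60 - 1933037/13048 = -2715917/13048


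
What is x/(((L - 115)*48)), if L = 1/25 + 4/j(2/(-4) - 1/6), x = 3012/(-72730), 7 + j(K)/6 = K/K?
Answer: 11295/1506441944 ≈ 7.4978e-6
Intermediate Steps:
j(K) = -36 (j(K) = -42 + 6*(K/K) = -42 + 6*1 = -42 + 6 = -36)
x = -1506/36365 (x = 3012*(-1/72730) = -1506/36365 ≈ -0.041413)
L = -16/225 (L = 1/25 + 4/(-36) = 1*(1/25) + 4*(-1/36) = 1/25 - ⅑ = -16/225 ≈ -0.071111)
x/(((L - 115)*48)) = -1506*1/(48*(-16/225 - 115))/36365 = -1506/(36365*((-25891/225*48))) = -1506/(36365*(-414256/75)) = -1506/36365*(-75/414256) = 11295/1506441944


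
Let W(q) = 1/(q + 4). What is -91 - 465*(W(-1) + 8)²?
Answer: -97148/3 ≈ -32383.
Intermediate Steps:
W(q) = 1/(4 + q)
-91 - 465*(W(-1) + 8)² = -91 - 465*(1/(4 - 1) + 8)² = -91 - 465*(1/3 + 8)² = -91 - 465*(⅓ + 8)² = -91 - 465*(25/3)² = -91 - 465*625/9 = -91 - 96875/3 = -97148/3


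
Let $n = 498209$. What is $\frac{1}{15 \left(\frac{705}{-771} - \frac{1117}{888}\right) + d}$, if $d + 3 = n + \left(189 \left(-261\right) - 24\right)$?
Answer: $\frac{76072}{34142666671} \approx 2.2281 \cdot 10^{-6}$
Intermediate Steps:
$d = 448853$ ($d = -3 + \left(498209 + \left(189 \left(-261\right) - 24\right)\right) = -3 + \left(498209 - 49353\right) = -3 + 448856 = 448853$)
$\frac{1}{15 \left(\frac{705}{-771} - \frac{1117}{888}\right) + d} = \frac{1}{15 \left(\frac{705}{-771} - \frac{1117}{888}\right) + 448853} = \frac{1}{15 \left(705 \left(- \frac{1}{771}\right) - \frac{1117}{888}\right) + 448853} = \frac{1}{15 \left(- \frac{235}{257} - \frac{1117}{888}\right) + 448853} = \frac{1}{15 \left(- \frac{495749}{228216}\right) + 448853} = \frac{1}{- \frac{2478745}{76072} + 448853} = \frac{1}{\frac{34142666671}{76072}} = \frac{76072}{34142666671}$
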